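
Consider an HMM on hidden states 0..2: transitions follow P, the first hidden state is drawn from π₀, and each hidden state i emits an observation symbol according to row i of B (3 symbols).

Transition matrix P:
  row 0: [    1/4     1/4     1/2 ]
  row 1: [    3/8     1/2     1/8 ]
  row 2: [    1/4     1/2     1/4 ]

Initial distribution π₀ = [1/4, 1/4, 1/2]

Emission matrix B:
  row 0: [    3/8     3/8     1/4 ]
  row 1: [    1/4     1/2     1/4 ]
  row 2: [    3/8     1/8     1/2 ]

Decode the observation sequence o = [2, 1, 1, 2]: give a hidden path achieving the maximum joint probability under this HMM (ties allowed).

path = [2, 1, 0, 2]

t=0: δ = [6.250e-02, 6.250e-02, 2.500e-01]  (obs o_0=2)
t=1: δ = [2.344e-02, 6.250e-02, 7.812e-03]  ψ = [2, 2, 2]  (obs o_1=1)
t=2: δ = [8.789e-03, 1.562e-02, 1.465e-03]  ψ = [1, 1, 0]  (obs o_2=1)
t=3: δ = [1.465e-03, 1.953e-03, 2.197e-03]  ψ = [1, 1, 0]  (obs o_3=2)
backtrack: best end state = 2; path = [2, 1, 0, 2]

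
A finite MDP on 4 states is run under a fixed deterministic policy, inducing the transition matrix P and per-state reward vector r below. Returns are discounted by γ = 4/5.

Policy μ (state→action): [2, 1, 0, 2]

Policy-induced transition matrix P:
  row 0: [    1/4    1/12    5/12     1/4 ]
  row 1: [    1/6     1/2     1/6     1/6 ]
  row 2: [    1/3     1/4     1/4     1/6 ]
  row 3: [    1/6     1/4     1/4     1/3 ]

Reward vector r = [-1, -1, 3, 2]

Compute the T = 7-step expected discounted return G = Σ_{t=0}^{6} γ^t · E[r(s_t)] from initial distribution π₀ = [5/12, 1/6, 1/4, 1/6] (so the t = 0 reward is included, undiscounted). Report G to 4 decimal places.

t=0: π = [0.4167, 0.1667, 0.2500, 0.1667], E[r] = 0.5000, γ^t·E[r] = 0.500000, running G = 0.500000
t=1: π = [0.2431, 0.2222, 0.3056, 0.2292], E[r] = 0.9097, γ^t·E[r] = 0.727778, running G = 1.227778
t=2: π = [0.2378, 0.2650, 0.2720, 0.2251], E[r] = 0.7633, γ^t·E[r] = 0.488519, running G = 1.716296
t=3: π = [0.2318, 0.2766, 0.2676, 0.2240], E[r] = 0.7422, γ^t·E[r] = 0.380025, running G = 2.096321
t=4: π = [0.2306, 0.2805, 0.2656, 0.2233], E[r] = 0.7323, γ^t·E[r] = 0.299949, running G = 2.396270
t=5: π = [0.2301, 0.2817, 0.2651, 0.2231], E[r] = 0.7295, γ^t·E[r] = 0.239048, running G = 2.635318
t=6: π = [0.2300, 0.2821, 0.2649, 0.2230], E[r] = 0.7286, γ^t·E[r] = 0.191003, running G = 2.826320

G = 2.8263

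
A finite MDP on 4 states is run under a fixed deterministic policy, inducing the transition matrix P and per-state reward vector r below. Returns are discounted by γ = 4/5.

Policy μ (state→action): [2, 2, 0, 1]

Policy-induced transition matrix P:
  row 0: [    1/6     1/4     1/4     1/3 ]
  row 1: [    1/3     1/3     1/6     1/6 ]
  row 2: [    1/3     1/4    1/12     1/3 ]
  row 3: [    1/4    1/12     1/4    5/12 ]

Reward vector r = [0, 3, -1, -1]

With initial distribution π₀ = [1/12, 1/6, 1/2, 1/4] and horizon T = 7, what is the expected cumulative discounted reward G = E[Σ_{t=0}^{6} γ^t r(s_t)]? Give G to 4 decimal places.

G = 0.1505

t=0: π = [0.0833, 0.1667, 0.5000, 0.2500], E[r] = -0.2500, γ^t·E[r] = -0.250000, running G = -0.250000
t=1: π = [0.2986, 0.2222, 0.1528, 0.3264], E[r] = 0.1875, γ^t·E[r] = 0.150000, running G = -0.100000
t=2: π = [0.2564, 0.2141, 0.2060, 0.3235], E[r] = 0.1128, γ^t·E[r] = 0.072222, running G = -0.027778
t=3: π = [0.2636, 0.2139, 0.1978, 0.3246], E[r] = 0.1194, γ^t·E[r] = 0.061111, running G = 0.033333
t=4: π = [0.2623, 0.2137, 0.1992, 0.3247], E[r] = 0.1172, γ^t·E[r] = 0.048025, running G = 0.081358
t=5: π = [0.2625, 0.2137, 0.1990, 0.3248], E[r] = 0.1173, γ^t·E[r] = 0.038439, running G = 0.119797
t=6: π = [0.2625, 0.2137, 0.1990, 0.3248], E[r] = 0.1172, γ^t·E[r] = 0.030730, running G = 0.150526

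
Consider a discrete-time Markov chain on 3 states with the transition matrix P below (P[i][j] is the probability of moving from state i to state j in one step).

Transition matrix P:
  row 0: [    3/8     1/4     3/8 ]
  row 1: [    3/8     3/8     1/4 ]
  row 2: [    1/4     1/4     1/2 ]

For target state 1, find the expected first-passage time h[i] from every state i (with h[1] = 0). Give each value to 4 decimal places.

h = [4.0000, 0.0000, 4.0000]

First-step conditioning: h[1] = 0; for i ≠ 1, h[i] = 1 + Σ_k P[i][k]·h[k].
  h[0] = 1 + 3/8·h[0] + 3/8·h[2]
  h[2] = 1 + 1/4·h[0] + 1/2·h[2]
Solving the 2×2 linear system over states ≠ 1 gives exactly h = [4, 0, 4] (h[1] = 0 is the target).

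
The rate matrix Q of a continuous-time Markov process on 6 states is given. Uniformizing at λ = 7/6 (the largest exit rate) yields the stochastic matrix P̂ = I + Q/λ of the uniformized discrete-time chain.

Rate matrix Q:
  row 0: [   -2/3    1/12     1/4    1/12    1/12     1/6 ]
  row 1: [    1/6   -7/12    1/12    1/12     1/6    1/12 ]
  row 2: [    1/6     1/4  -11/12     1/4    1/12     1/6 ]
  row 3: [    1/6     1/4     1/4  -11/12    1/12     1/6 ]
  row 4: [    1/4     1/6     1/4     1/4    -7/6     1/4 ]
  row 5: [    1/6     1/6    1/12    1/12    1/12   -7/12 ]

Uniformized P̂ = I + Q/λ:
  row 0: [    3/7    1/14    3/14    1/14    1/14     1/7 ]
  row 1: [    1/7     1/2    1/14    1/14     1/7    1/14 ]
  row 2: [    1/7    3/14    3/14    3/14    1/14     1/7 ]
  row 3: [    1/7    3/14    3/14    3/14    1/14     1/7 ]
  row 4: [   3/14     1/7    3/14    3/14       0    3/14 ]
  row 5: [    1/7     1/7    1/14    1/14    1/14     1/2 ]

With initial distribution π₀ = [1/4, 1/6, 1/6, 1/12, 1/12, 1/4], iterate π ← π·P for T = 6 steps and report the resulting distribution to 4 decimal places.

t=0: π = [0.2500, 0.1667, 0.1667, 0.0833, 0.0833, 0.2500]
t=1: π = [0.2202, 0.2024, 0.1548, 0.1190, 0.0774, 0.2262]
t=2: π = [0.2113, 0.2190, 0.1531, 0.1216, 0.0804, 0.2147]
t=3: π = [0.2090, 0.2256, 0.1523, 0.1221, 0.0813, 0.2096]
t=4: π = [0.2084, 0.2281, 0.1521, 0.1223, 0.0817, 0.2074]
t=5: π = [0.2082, 0.2290, 0.1521, 0.1223, 0.0819, 0.2065]
t=6: π = [0.2082, 0.2294, 0.1521, 0.1223, 0.0819, 0.2061]

π = [0.2082, 0.2294, 0.1521, 0.1223, 0.0819, 0.2061]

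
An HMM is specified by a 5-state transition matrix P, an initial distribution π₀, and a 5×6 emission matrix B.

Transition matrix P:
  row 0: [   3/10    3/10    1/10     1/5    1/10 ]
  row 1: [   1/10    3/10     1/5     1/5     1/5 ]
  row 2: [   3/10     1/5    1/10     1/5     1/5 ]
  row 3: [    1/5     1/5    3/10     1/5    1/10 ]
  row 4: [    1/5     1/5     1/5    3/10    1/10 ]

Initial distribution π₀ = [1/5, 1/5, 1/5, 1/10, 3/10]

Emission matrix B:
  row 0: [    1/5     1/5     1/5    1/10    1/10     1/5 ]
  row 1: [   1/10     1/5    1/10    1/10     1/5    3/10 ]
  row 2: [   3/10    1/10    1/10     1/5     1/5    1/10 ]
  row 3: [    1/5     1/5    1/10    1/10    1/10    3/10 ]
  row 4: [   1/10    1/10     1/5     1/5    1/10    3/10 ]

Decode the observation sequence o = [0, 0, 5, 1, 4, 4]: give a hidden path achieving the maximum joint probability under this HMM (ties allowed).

path = [2, 0, 1, 1, 1, 1]

t=0: δ = [4.000e-02, 2.000e-02, 6.000e-02, 2.000e-02, 3.000e-02]  (obs o_0=0)
t=1: δ = [3.600e-03, 1.200e-03, 1.800e-03, 2.400e-03, 1.200e-03]  ψ = [2, 0, 2, 2, 2]  (obs o_1=0)
t=2: δ = [2.160e-04, 3.240e-04, 7.200e-05, 2.160e-04, 1.080e-04]  ψ = [0, 0, 3, 0, 0]  (obs o_2=5)
t=3: δ = [1.296e-05, 1.944e-05, 6.480e-06, 1.296e-05, 6.480e-06]  ψ = [0, 1, 1, 1, 1]  (obs o_3=1)
t=4: δ = [3.888e-07, 1.166e-06, 7.776e-07, 3.888e-07, 3.888e-07]  ψ = [0, 1, 1, 1, 1]  (obs o_4=4)
t=5: δ = [2.333e-08, 6.998e-08, 4.666e-08, 2.333e-08, 2.333e-08]  ψ = [2, 1, 1, 1, 1]  (obs o_5=4)
backtrack: best end state = 1; path = [2, 0, 1, 1, 1, 1]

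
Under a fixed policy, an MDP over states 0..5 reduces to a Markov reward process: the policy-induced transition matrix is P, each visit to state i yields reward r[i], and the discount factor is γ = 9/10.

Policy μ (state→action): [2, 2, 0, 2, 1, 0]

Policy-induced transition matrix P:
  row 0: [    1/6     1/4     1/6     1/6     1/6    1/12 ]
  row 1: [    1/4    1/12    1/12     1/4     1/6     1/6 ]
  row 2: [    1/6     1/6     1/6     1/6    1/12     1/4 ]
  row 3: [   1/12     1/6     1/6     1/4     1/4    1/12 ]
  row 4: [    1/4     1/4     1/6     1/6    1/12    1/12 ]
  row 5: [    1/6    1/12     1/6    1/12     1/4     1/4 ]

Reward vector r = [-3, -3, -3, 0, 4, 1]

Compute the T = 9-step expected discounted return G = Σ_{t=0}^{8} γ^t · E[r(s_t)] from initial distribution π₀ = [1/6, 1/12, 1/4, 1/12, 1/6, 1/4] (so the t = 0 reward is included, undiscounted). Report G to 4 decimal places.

t=0: π = [0.1667, 0.0833, 0.2500, 0.0833, 0.1667, 0.2500], E[r] = -0.5833, γ^t·E[r] = -0.583333, running G = -0.583333
t=1: π = [0.1806, 0.1667, 0.1597, 0.1597, 0.1597, 0.1736], E[r] = -0.7083, γ^t·E[r] = -0.637500, running G = -1.220833
t=2: π = [0.1806, 0.1667, 0.1528, 0.1794, 0.1678, 0.1528], E[r] = -0.6759, γ^t·E[r] = -0.547500, running G = -1.768333
t=3: π = [0.1796, 0.1691, 0.1528, 0.1828, 0.1676, 0.1481], E[r] = -0.6857, γ^t·E[r] = -0.499852, running G = -2.268185
t=4: π = [0.1795, 0.1692, 0.1526, 0.1836, 0.1675, 0.1476], E[r] = -0.6860, γ^t·E[r] = -0.450062, running G = -2.718246
t=5: π = [0.1794, 0.1692, 0.1526, 0.1838, 0.1676, 0.1475], E[r] = -0.6857, γ^t·E[r] = -0.404914, running G = -3.123161
t=6: π = [0.1794, 0.1692, 0.1526, 0.1838, 0.1676, 0.1474], E[r] = -0.6858, γ^t·E[r] = -0.364439, running G = -3.487599
t=7: π = [0.1794, 0.1692, 0.1526, 0.1838, 0.1676, 0.1474], E[r] = -0.6858, γ^t·E[r] = -0.327993, running G = -3.815592
t=8: π = [0.1794, 0.1692, 0.1526, 0.1838, 0.1676, 0.1474], E[r] = -0.6858, γ^t·E[r] = -0.295193, running G = -4.110785

G = -4.1108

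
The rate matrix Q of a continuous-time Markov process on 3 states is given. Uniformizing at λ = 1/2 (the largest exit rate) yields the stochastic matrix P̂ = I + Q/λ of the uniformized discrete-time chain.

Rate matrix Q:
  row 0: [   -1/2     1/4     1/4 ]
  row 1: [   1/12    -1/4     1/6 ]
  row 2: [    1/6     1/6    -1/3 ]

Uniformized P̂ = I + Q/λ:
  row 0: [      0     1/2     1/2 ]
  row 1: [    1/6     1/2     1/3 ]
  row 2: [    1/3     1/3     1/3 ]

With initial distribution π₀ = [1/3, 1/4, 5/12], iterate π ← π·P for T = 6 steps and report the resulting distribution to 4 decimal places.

π = [0.1952, 0.4390, 0.3658]

t=0: π = [0.3333, 0.2500, 0.4167]
t=1: π = [0.1806, 0.4306, 0.3889]
t=2: π = [0.2014, 0.4352, 0.3634]
t=3: π = [0.1937, 0.4394, 0.3669]
t=4: π = [0.1955, 0.4389, 0.3656]
t=5: π = [0.1950, 0.4391, 0.3659]
t=6: π = [0.1952, 0.4390, 0.3658]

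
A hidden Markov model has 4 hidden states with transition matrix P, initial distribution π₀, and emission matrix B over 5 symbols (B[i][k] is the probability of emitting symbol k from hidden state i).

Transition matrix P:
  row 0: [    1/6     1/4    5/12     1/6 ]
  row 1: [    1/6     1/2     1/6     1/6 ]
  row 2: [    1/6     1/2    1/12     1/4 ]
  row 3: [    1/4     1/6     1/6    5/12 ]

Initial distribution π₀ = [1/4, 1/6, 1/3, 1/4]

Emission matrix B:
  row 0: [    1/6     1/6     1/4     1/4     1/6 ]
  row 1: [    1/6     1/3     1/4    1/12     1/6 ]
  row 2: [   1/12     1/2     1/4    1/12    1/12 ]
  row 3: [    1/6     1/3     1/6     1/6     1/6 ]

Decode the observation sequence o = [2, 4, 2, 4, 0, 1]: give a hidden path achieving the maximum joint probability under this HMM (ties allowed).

t=0: δ = [6.250e-02, 4.167e-02, 8.333e-02, 4.167e-02]  (obs o_0=2)
t=1: δ = [2.315e-03, 6.944e-03, 2.170e-03, 3.472e-03]  ψ = [2, 2, 0, 2]  (obs o_1=4)
t=2: δ = [2.894e-04, 8.681e-04, 2.894e-04, 2.411e-04]  ψ = [1, 1, 1, 3]  (obs o_2=2)
t=3: δ = [2.411e-05, 7.234e-05, 1.206e-05, 2.411e-05]  ψ = [1, 1, 1, 1]  (obs o_3=4)
t=4: δ = [2.009e-06, 6.028e-06, 1.005e-06, 2.009e-06]  ψ = [1, 1, 1, 1]  (obs o_4=0)
t=5: δ = [1.674e-07, 1.005e-06, 5.023e-07, 3.349e-07]  ψ = [1, 1, 1, 1]  (obs o_5=1)
backtrack: best end state = 1; path = [2, 1, 1, 1, 1, 1]

path = [2, 1, 1, 1, 1, 1]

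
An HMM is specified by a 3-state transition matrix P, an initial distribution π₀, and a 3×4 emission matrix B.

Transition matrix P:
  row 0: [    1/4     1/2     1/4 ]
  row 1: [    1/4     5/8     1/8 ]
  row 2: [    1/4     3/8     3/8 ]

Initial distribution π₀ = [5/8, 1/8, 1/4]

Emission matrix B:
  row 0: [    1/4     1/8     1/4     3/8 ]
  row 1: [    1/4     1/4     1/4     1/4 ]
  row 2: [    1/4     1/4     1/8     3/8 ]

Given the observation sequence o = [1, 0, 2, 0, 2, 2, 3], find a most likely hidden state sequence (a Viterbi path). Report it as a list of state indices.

t=0: δ = [7.812e-02, 3.125e-02, 6.250e-02]  (obs o_0=1)
t=1: δ = [4.883e-03, 9.766e-03, 5.859e-03]  ψ = [0, 0, 2]  (obs o_1=0)
t=2: δ = [6.104e-04, 1.526e-03, 2.747e-04]  ψ = [1, 1, 2]  (obs o_2=2)
t=3: δ = [9.537e-05, 2.384e-04, 4.768e-05]  ψ = [1, 1, 1]  (obs o_3=0)
t=4: δ = [1.490e-05, 3.725e-05, 3.725e-06]  ψ = [1, 1, 1]  (obs o_4=2)
t=5: δ = [2.328e-06, 5.821e-06, 5.821e-07]  ψ = [1, 1, 1]  (obs o_5=2)
t=6: δ = [5.457e-07, 9.095e-07, 2.728e-07]  ψ = [1, 1, 1]  (obs o_6=3)
backtrack: best end state = 1; path = [0, 1, 1, 1, 1, 1, 1]

path = [0, 1, 1, 1, 1, 1, 1]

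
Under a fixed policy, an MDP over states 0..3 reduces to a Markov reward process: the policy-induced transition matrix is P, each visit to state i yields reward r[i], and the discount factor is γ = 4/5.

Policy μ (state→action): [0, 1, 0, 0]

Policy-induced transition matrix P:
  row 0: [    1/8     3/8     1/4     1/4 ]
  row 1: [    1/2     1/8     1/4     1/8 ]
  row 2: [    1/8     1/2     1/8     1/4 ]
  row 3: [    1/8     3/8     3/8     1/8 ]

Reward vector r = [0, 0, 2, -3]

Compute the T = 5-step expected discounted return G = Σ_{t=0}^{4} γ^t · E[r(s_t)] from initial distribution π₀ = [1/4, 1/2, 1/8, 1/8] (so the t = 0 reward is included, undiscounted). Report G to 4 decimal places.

G = -0.2674

t=0: π = [0.2500, 0.5000, 0.1250, 0.1250], E[r] = -0.1250, γ^t·E[r] = -0.125000, running G = -0.125000
t=1: π = [0.3125, 0.2656, 0.2500, 0.1719], E[r] = -0.0156, γ^t·E[r] = -0.012500, running G = -0.137500
t=2: π = [0.2246, 0.3398, 0.2402, 0.1953], E[r] = -0.1055, γ^t·E[r] = -0.067500, running G = -0.205000
t=3: π = [0.2524, 0.3201, 0.2444, 0.1831], E[r] = -0.0605, γ^t·E[r] = -0.031000, running G = -0.236000
t=4: π = [0.2450, 0.3255, 0.2423, 0.1871], E[r] = -0.0766, γ^t·E[r] = -0.031388, running G = -0.267388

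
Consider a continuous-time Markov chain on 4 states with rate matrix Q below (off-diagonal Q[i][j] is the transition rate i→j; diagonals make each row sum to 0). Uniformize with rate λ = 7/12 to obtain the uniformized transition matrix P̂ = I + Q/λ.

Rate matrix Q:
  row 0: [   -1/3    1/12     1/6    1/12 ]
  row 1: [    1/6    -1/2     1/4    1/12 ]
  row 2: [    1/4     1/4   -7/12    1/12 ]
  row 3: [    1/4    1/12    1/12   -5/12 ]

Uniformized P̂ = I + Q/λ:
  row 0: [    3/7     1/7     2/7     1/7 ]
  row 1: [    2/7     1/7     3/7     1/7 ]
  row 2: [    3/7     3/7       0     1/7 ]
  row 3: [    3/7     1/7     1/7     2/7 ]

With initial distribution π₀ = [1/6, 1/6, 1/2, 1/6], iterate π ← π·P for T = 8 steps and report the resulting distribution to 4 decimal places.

π = [0.3989, 0.2076, 0.2269, 0.1667]

t=0: π = [0.1667, 0.1667, 0.5000, 0.1667]
t=1: π = [0.4048, 0.2857, 0.1429, 0.1667]
t=2: π = [0.3878, 0.1837, 0.2619, 0.1667]
t=3: π = [0.4023, 0.2177, 0.2133, 0.1667]
t=4: π = [0.3975, 0.2038, 0.2321, 0.1667]
t=5: π = [0.3995, 0.2092, 0.2247, 0.1667]
t=6: π = [0.3987, 0.2071, 0.2276, 0.1667]
t=7: π = [0.3990, 0.2079, 0.2265, 0.1667]
t=8: π = [0.3989, 0.2076, 0.2269, 0.1667]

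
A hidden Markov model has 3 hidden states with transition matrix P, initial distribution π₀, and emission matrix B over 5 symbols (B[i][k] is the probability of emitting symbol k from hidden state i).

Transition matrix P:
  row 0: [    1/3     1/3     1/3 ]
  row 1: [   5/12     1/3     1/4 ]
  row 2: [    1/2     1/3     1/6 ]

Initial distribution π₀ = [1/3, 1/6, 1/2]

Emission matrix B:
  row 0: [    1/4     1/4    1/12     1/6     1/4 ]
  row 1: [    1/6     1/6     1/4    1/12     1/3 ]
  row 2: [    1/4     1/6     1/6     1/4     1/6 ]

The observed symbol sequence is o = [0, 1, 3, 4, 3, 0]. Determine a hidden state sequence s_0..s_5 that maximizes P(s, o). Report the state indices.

path = [2, 0, 2, 0, 2, 0]

t=0: δ = [8.333e-02, 2.778e-02, 1.250e-01]  (obs o_0=0)
t=1: δ = [1.562e-02, 6.944e-03, 4.630e-03]  ψ = [2, 2, 0]  (obs o_1=1)
t=2: δ = [8.681e-04, 4.340e-04, 1.302e-03]  ψ = [0, 0, 0]  (obs o_2=3)
t=3: δ = [1.628e-04, 1.447e-04, 4.823e-05]  ψ = [2, 2, 0]  (obs o_3=4)
t=4: δ = [1.005e-05, 4.521e-06, 1.356e-05]  ψ = [1, 0, 0]  (obs o_4=3)
t=5: δ = [1.695e-06, 7.535e-07, 8.372e-07]  ψ = [2, 2, 0]  (obs o_5=0)
backtrack: best end state = 0; path = [2, 0, 2, 0, 2, 0]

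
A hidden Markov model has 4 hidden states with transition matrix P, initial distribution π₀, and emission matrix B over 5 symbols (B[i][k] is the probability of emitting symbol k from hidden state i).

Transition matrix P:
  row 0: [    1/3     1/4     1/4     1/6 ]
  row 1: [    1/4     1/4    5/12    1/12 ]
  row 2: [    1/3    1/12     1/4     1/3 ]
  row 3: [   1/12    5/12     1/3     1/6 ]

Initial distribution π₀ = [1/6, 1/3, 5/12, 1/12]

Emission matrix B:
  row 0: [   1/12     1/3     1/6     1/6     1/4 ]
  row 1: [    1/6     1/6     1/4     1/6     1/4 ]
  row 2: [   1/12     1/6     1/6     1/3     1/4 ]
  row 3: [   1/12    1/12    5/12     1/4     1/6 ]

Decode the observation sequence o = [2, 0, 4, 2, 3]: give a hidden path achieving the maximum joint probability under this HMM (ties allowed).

t=0: δ = [2.778e-02, 8.333e-02, 6.944e-02, 3.472e-02]  (obs o_0=2)
t=1: δ = [1.929e-03, 3.472e-03, 2.894e-03, 1.929e-03]  ψ = [2, 1, 1, 2]  (obs o_1=0)
t=2: δ = [2.411e-04, 2.170e-04, 3.617e-04, 1.608e-04]  ψ = [2, 1, 1, 2]  (obs o_2=4)
t=3: δ = [2.009e-05, 1.674e-05, 1.507e-05, 5.023e-05]  ψ = [2, 3, 1, 2]  (obs o_3=2)
t=4: δ = [1.116e-06, 3.489e-06, 5.582e-06, 2.093e-06]  ψ = [0, 3, 3, 3]  (obs o_4=3)
backtrack: best end state = 2; path = [1, 1, 2, 3, 2]

path = [1, 1, 2, 3, 2]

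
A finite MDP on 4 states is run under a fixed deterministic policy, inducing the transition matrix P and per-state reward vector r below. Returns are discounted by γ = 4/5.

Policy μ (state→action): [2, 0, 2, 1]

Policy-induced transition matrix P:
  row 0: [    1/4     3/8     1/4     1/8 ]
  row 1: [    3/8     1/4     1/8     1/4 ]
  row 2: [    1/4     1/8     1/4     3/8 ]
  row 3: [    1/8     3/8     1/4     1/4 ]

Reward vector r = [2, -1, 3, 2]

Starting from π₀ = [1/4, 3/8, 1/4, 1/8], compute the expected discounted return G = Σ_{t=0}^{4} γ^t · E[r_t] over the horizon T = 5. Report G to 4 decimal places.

t=0: π = [0.2500, 0.3750, 0.2500, 0.1250], E[r] = 1.1250, γ^t·E[r] = 1.125000, running G = 1.125000
t=1: π = [0.2813, 0.2656, 0.2031, 0.2500], E[r] = 1.4063, γ^t·E[r] = 1.125000, running G = 2.250000
t=2: π = [0.2520, 0.2910, 0.2168, 0.2402], E[r] = 1.3438, γ^t·E[r] = 0.860000, running G = 3.110000
t=3: π = [0.2563, 0.2844, 0.2136, 0.2456], E[r] = 1.3604, γ^t·E[r] = 0.696500, running G = 3.806500
t=4: π = [0.2549, 0.2860, 0.2144, 0.2447], E[r] = 1.3563, γ^t·E[r] = 0.555550, running G = 4.362050

G = 4.3621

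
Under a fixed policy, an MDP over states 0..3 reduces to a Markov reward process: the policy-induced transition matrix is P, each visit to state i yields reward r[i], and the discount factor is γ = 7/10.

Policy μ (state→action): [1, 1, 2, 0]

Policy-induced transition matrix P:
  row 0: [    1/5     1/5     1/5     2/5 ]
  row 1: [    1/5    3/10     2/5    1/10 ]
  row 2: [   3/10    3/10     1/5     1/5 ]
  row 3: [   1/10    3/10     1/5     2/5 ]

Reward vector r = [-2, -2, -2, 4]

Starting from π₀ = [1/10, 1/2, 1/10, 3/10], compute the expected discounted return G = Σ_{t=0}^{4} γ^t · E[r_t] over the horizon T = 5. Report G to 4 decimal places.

t=0: π = [0.1000, 0.5000, 0.1000, 0.3000], E[r] = -0.2000, γ^t·E[r] = -0.200000, running G = -0.200000
t=1: π = [0.1800, 0.2900, 0.3000, 0.2300], E[r] = -0.6200, γ^t·E[r] = -0.434000, running G = -0.634000
t=2: π = [0.2070, 0.2820, 0.2580, 0.2530], E[r] = -0.4820, γ^t·E[r] = -0.236180, running G = -0.870180
t=3: π = [0.2005, 0.2793, 0.2564, 0.2638], E[r] = -0.4172, γ^t·E[r] = -0.143100, running G = -1.013280
t=4: π = [0.1993, 0.2800, 0.2559, 0.2649], E[r] = -0.4104, γ^t·E[r] = -0.098542, running G = -1.111821

G = -1.1118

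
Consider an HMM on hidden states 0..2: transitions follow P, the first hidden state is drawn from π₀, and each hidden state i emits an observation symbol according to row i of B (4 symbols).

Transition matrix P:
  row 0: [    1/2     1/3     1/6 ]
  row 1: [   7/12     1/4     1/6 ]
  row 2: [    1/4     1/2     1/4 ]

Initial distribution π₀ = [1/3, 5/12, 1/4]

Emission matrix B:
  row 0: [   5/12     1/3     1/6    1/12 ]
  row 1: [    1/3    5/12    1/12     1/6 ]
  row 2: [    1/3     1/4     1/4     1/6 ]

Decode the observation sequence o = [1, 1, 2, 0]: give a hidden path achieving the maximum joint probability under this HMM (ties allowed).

t=0: δ = [1.111e-01, 1.736e-01, 6.250e-02]  (obs o_0=1)
t=1: δ = [3.376e-02, 1.808e-02, 7.234e-03]  ψ = [1, 1, 1]  (obs o_1=1)
t=2: δ = [2.813e-03, 9.377e-04, 1.407e-03]  ψ = [0, 0, 0]  (obs o_2=2)
t=3: δ = [5.861e-04, 3.126e-04, 1.563e-04]  ψ = [0, 0, 0]  (obs o_3=0)
backtrack: best end state = 0; path = [1, 0, 0, 0]

path = [1, 0, 0, 0]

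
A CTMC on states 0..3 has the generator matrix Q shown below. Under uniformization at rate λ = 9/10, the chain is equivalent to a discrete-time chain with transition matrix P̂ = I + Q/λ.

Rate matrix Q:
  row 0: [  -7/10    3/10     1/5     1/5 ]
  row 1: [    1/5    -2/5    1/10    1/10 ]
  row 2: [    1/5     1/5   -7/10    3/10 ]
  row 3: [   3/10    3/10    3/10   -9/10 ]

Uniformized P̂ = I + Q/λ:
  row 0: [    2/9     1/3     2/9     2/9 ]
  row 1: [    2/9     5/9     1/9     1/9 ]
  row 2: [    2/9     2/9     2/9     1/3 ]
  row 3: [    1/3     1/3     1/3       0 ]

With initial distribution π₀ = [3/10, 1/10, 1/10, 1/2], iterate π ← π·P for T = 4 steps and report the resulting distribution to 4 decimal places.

π = [0.2400, 0.3990, 0.1960, 0.1650]

t=0: π = [0.3000, 0.1000, 0.1000, 0.5000]
t=1: π = [0.2778, 0.3444, 0.2667, 0.1111]
t=2: π = [0.2346, 0.3802, 0.1963, 0.1889]
t=3: π = [0.2432, 0.3960, 0.2010, 0.1598]
t=4: π = [0.2400, 0.3990, 0.1960, 0.1650]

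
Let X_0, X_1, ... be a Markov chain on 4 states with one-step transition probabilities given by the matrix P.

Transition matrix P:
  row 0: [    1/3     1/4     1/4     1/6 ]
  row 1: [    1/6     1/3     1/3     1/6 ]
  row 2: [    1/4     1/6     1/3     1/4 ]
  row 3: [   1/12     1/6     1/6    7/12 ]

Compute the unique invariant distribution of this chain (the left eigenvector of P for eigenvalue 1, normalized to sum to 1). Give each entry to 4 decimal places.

Balance equations π_j = Σ_i π_i·P[i][j]:
  π_0 = 1/3·π_0 + 1/6·π_1 + 1/4·π_2 + 1/12·π_3
  π_1 = 1/4·π_0 + 1/3·π_1 + 1/6·π_2 + 1/6·π_3
  π_2 = 1/4·π_0 + 1/3·π_1 + 1/3·π_2 + 1/6·π_3
  normalize: π_0 + π_1 + π_2 + π_3 = 1
Solving the linear system gives exactly π = [84/433, 95/433, 114/433, 140/433].

π = [0.1940, 0.2194, 0.2633, 0.3233]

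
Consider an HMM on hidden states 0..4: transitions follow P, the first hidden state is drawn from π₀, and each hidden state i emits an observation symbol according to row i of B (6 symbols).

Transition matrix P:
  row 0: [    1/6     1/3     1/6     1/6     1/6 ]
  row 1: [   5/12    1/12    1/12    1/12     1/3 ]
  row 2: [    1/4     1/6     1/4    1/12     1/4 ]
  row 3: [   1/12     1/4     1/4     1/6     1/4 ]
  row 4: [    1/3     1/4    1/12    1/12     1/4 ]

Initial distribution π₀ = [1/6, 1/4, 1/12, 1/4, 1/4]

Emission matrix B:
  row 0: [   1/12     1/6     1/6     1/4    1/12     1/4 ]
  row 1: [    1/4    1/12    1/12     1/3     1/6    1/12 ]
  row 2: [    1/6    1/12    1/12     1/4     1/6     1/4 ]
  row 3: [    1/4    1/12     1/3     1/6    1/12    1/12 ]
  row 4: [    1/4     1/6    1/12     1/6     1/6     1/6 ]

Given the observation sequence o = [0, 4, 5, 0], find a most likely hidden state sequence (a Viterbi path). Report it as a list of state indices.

path = [1, 4, 0, 1]

t=0: δ = [1.389e-02, 6.250e-02, 1.389e-02, 6.250e-02, 6.250e-02]  (obs o_0=0)
t=1: δ = [2.170e-03, 2.604e-03, 2.604e-03, 8.681e-04, 3.472e-03]  ψ = [1, 3, 3, 3, 1]  (obs o_1=4)
t=2: δ = [2.894e-04, 7.234e-05, 1.628e-04, 3.014e-05, 1.447e-04]  ψ = [4, 4, 2, 0, 1]  (obs o_2=5)
t=3: δ = [4.019e-06, 2.411e-05, 8.038e-06, 1.206e-05, 1.206e-05]  ψ = [0, 0, 0, 0, 0]  (obs o_3=0)
backtrack: best end state = 1; path = [1, 4, 0, 1]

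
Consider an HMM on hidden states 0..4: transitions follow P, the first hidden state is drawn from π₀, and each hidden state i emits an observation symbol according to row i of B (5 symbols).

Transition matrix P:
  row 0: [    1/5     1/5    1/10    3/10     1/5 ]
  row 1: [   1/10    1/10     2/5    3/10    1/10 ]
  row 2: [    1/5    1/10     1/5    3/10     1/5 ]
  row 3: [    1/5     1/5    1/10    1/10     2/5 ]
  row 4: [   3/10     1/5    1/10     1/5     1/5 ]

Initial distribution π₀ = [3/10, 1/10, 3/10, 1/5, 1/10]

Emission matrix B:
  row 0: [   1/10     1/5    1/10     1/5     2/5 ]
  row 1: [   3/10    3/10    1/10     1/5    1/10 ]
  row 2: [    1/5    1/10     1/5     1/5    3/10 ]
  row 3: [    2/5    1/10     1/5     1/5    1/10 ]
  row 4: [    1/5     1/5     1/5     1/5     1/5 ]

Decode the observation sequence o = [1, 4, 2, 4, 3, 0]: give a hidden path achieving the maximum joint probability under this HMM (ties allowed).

t=0: δ = [6.000e-02, 3.000e-02, 3.000e-02, 2.000e-02, 2.000e-02]  (obs o_0=1)
t=1: δ = [4.800e-03, 1.200e-03, 3.600e-03, 1.800e-03, 2.400e-03]  ψ = [0, 0, 1, 0, 0]  (obs o_1=4)
t=2: δ = [9.600e-05, 9.600e-05, 1.440e-04, 2.880e-04, 1.920e-04]  ψ = [0, 0, 2, 0, 0]  (obs o_2=2)
t=3: δ = [2.304e-05, 5.760e-06, 1.152e-05, 4.320e-06, 2.304e-05]  ψ = [3, 3, 1, 2, 3]  (obs o_3=4)
t=4: δ = [1.382e-06, 9.216e-07, 4.608e-07, 1.382e-06, 9.216e-07]  ψ = [4, 0, 0, 0, 0]  (obs o_4=3)
t=5: δ = [2.765e-08, 8.294e-08, 7.373e-08, 1.659e-07, 1.106e-07]  ψ = [0, 0, 1, 0, 3]  (obs o_5=0)
backtrack: best end state = 3; path = [0, 0, 3, 4, 0, 3]

path = [0, 0, 3, 4, 0, 3]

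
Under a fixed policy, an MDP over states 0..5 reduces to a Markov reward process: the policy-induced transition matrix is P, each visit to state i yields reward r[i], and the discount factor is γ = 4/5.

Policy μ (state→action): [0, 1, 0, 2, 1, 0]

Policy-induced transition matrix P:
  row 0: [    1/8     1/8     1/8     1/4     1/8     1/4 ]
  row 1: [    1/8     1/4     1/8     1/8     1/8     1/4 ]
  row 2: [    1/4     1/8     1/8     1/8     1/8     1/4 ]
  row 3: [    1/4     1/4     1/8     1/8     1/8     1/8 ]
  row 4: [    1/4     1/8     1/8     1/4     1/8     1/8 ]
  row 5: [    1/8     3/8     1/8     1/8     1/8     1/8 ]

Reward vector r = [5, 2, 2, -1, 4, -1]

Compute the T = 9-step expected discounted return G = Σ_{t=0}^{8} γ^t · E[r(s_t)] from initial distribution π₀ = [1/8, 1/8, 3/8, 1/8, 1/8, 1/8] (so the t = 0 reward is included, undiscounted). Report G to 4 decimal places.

t=0: π = [0.1250, 0.1250, 0.3750, 0.1250, 0.1250, 0.1250], E[r] = 1.8750, γ^t·E[r] = 1.875000, running G = 1.875000
t=1: π = [0.2031, 0.1875, 0.1250, 0.1563, 0.1250, 0.2031], E[r] = 1.7813, γ^t·E[r] = 1.425000, running G = 3.300000
t=2: π = [0.1758, 0.2188, 0.1250, 0.1660, 0.1250, 0.1895], E[r] = 1.7109, γ^t·E[r] = 1.095000, running G = 4.395000
t=3: π = [0.1770, 0.2205, 0.1250, 0.1626, 0.1250, 0.1899], E[r] = 1.7234, γ^t·E[r] = 0.882375, running G = 5.277375
t=4: π = [0.1766, 0.2204, 0.1250, 0.1628, 0.1250, 0.1903], E[r] = 1.7206, γ^t·E[r] = 0.704738, running G = 5.982113
t=5: π = [0.1766, 0.2205, 0.1250, 0.1627, 0.1250, 0.1902], E[r] = 1.7210, γ^t·E[r] = 0.563925, running G = 6.546038
t=6: π = [0.1766, 0.2205, 0.1250, 0.1627, 0.1250, 0.1903], E[r] = 1.7209, γ^t·E[r] = 0.451121, running G = 6.997159
t=7: π = [0.1766, 0.2205, 0.1250, 0.1627, 0.1250, 0.1903], E[r] = 1.7209, γ^t·E[r] = 0.360899, running G = 7.358058
t=8: π = [0.1766, 0.2205, 0.1250, 0.1627, 0.1250, 0.1903], E[r] = 1.7209, γ^t·E[r] = 0.288719, running G = 7.646777

G = 7.6468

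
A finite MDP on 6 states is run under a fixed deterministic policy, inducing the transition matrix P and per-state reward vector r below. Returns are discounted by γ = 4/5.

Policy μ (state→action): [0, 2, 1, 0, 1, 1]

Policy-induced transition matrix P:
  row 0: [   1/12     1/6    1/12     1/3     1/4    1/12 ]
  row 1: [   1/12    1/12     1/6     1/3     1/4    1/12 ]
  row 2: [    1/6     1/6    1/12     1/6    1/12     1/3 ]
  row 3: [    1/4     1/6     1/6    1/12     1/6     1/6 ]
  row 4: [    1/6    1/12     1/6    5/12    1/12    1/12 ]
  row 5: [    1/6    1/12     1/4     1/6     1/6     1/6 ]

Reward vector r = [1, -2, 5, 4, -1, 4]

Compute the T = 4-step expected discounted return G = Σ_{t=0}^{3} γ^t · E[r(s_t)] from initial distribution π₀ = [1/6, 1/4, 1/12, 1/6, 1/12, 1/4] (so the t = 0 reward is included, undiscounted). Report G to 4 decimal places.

t=0: π = [0.1667, 0.2500, 0.0833, 0.1667, 0.0833, 0.2500], E[r] = 1.6667, γ^t·E[r] = 1.666667, running G = 1.666667
t=1: π = [0.1458, 0.1181, 0.1667, 0.2431, 0.1875, 0.1389], E[r] = 2.0833, γ^t·E[r] = 1.666667, running G = 3.333333
t=2: π = [0.1649, 0.1296, 0.1522, 0.2373, 0.1591, 0.1568], E[r] = 2.0839, γ^t·E[r] = 1.333704, running G = 4.667037
t=3: π = [0.1619, 0.1295, 0.1533, 0.2358, 0.1653, 0.1542], E[r] = 2.0641, γ^t·E[r] = 1.056815, running G = 5.723852

G = 5.7239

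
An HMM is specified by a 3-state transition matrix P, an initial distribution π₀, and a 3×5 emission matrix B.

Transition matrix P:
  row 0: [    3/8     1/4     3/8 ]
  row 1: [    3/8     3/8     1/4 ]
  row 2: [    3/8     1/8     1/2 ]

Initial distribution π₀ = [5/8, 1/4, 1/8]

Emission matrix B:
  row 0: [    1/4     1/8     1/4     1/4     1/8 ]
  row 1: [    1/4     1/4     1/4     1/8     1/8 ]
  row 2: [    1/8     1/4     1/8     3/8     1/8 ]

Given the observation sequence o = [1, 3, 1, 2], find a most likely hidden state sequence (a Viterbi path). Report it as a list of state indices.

path = [0, 2, 2, 0]

t=0: δ = [7.812e-02, 6.250e-02, 3.125e-02]  (obs o_0=1)
t=1: δ = [7.324e-03, 2.930e-03, 1.099e-02]  ψ = [0, 1, 0]  (obs o_1=3)
t=2: δ = [5.150e-04, 4.578e-04, 1.373e-03]  ψ = [2, 0, 2]  (obs o_2=1)
t=3: δ = [1.287e-04, 4.292e-05, 8.583e-05]  ψ = [2, 1, 2]  (obs o_3=2)
backtrack: best end state = 0; path = [0, 2, 2, 0]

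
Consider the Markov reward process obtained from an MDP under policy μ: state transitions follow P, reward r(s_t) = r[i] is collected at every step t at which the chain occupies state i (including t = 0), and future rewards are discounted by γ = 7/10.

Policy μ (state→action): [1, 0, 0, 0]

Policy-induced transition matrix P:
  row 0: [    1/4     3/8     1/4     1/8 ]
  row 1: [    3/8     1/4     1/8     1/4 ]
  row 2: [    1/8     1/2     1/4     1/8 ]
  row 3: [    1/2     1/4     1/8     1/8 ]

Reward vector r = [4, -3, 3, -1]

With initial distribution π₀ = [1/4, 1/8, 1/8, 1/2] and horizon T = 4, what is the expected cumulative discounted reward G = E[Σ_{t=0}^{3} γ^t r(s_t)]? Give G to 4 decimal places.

t=0: π = [0.2500, 0.1250, 0.1250, 0.5000], E[r] = 0.5000, γ^t·E[r] = 0.500000, running G = 0.500000
t=1: π = [0.3750, 0.3125, 0.1719, 0.1406], E[r] = 0.9375, γ^t·E[r] = 0.656250, running G = 1.156250
t=2: π = [0.3027, 0.3398, 0.1934, 0.1641], E[r] = 0.6074, γ^t·E[r] = 0.297637, running G = 1.453887
t=3: π = [0.3093, 0.3362, 0.1870, 0.1675], E[r] = 0.6223, γ^t·E[r] = 0.213454, running G = 1.667341

G = 1.6673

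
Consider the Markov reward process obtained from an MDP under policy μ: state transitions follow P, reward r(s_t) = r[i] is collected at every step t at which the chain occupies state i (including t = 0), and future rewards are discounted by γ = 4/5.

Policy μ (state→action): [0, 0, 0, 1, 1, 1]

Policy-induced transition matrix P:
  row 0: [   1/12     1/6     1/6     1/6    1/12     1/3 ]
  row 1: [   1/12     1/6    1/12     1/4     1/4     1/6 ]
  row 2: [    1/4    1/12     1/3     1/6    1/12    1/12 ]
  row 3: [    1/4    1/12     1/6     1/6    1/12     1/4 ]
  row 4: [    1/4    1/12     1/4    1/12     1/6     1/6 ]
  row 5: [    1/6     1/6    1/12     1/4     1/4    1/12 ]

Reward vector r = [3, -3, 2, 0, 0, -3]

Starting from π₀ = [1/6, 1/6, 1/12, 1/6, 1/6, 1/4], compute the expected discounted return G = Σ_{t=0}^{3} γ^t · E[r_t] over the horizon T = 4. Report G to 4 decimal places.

G = -0.6651

t=0: π = [0.1667, 0.1667, 0.0833, 0.1667, 0.1667, 0.2500], E[r] = -0.5833, γ^t·E[r] = -0.583333, running G = -0.583333
t=1: π = [0.1736, 0.1319, 0.1597, 0.1875, 0.1667, 0.1806], E[r] = -0.0972, γ^t·E[r] = -0.077778, running G = -0.661111
t=2: π = [0.1840, 0.1238, 0.1811, 0.1788, 0.1493, 0.1829], E[r] = -0.0058, γ^t·E[r] = -0.003704, running G = -0.664815
t=3: π = [0.1834, 0.1242, 0.1837, 0.1798, 0.1469, 0.1819], E[r] = -0.0006, γ^t·E[r] = -0.000296, running G = -0.665111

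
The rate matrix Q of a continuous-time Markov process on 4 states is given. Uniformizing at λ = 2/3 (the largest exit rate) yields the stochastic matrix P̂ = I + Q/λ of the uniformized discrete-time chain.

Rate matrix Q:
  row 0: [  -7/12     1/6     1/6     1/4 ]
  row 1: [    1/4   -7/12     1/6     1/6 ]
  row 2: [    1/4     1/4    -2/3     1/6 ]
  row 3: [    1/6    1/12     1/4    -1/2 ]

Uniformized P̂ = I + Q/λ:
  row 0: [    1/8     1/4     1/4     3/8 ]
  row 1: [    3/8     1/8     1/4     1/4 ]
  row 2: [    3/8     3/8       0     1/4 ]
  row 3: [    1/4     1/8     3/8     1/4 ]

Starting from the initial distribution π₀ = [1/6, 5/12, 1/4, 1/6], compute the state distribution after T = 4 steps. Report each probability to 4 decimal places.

π = [0.2714, 0.2162, 0.2283, 0.2841]

t=0: π = [0.1667, 0.4167, 0.2500, 0.1667]
t=1: π = [0.3125, 0.2083, 0.2083, 0.2708]
t=2: π = [0.2630, 0.2161, 0.2318, 0.2891]
t=3: π = [0.2731, 0.2158, 0.2282, 0.2829]
t=4: π = [0.2714, 0.2162, 0.2283, 0.2841]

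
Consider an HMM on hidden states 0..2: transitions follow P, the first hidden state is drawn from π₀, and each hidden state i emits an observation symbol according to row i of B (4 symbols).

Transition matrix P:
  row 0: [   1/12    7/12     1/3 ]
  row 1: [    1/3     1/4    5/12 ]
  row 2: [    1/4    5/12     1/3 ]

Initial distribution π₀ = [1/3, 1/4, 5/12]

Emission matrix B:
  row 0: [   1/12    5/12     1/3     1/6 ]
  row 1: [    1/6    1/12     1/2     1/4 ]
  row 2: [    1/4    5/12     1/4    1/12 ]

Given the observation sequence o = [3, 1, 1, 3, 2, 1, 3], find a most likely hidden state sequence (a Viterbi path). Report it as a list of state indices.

t=0: δ = [5.556e-02, 6.250e-02, 3.472e-02]  (obs o_0=3)
t=1: δ = [8.681e-03, 2.701e-03, 1.085e-02]  ψ = [1, 0, 1]  (obs o_1=1)
t=2: δ = [1.130e-03, 4.220e-04, 1.507e-03]  ψ = [2, 0, 2]  (obs o_2=1)
t=3: δ = [6.279e-05, 1.648e-04, 4.186e-05]  ψ = [2, 0, 2]  (obs o_3=3)
t=4: δ = [1.831e-05, 2.060e-05, 1.717e-05]  ψ = [1, 1, 1]  (obs o_4=2)
t=5: δ = [2.862e-06, 8.903e-07, 3.577e-06]  ψ = [1, 0, 1]  (obs o_5=1)
t=6: δ = [1.490e-07, 4.173e-07, 9.936e-08]  ψ = [2, 0, 2]  (obs o_6=3)
backtrack: best end state = 1; path = [1, 2, 0, 1, 1, 0, 1]

path = [1, 2, 0, 1, 1, 0, 1]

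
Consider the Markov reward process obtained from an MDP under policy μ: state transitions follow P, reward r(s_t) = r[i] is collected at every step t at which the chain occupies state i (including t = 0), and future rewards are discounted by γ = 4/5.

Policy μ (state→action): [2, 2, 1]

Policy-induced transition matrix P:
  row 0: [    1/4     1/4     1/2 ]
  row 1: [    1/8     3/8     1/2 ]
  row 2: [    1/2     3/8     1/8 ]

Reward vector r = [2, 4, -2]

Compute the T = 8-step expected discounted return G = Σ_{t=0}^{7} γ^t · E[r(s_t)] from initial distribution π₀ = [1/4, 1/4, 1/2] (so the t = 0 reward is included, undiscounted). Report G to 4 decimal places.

G = 4.4888

t=0: π = [0.2500, 0.2500, 0.5000], E[r] = 0.5000, γ^t·E[r] = 0.500000, running G = 0.500000
t=1: π = [0.3438, 0.3438, 0.3125], E[r] = 1.4375, γ^t·E[r] = 1.150000, running G = 1.650000
t=2: π = [0.2852, 0.3320, 0.3828], E[r] = 1.1328, γ^t·E[r] = 0.725000, running G = 2.375000
t=3: π = [0.3042, 0.3394, 0.3564], E[r] = 1.2529, γ^t·E[r] = 0.641500, running G = 3.016500
t=4: π = [0.2967, 0.3370, 0.3663], E[r] = 1.2086, γ^t·E[r] = 0.495050, running G = 3.511550
t=5: π = [0.2995, 0.3379, 0.3626], E[r] = 1.2253, γ^t·E[r] = 0.401515, running G = 3.913065
t=6: π = [0.2984, 0.3376, 0.3640], E[r] = 1.2191, γ^t·E[r] = 0.319573, running G = 4.232638
t=7: π = [0.2988, 0.3377, 0.3635], E[r] = 1.2214, γ^t·E[r] = 0.256150, running G = 4.488788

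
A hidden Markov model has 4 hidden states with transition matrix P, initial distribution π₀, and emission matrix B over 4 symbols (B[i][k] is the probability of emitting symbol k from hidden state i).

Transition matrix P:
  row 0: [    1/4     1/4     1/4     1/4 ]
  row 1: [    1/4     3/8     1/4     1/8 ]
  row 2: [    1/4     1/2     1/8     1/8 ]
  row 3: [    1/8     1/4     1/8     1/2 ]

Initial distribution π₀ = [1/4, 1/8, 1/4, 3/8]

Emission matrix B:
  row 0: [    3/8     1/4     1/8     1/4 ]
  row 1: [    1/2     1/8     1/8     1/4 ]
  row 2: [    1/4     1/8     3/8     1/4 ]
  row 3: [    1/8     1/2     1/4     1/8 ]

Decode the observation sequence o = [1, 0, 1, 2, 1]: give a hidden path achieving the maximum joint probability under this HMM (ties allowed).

path = [3, 3, 3, 3, 3]

t=0: δ = [6.250e-02, 1.562e-02, 3.125e-02, 1.875e-01]  (obs o_0=1)
t=1: δ = [8.789e-03, 2.344e-02, 5.859e-03, 1.172e-02]  ψ = [3, 3, 3, 3]  (obs o_1=0)
t=2: δ = [1.465e-03, 1.099e-03, 7.324e-04, 2.930e-03]  ψ = [1, 1, 1, 3]  (obs o_2=1)
t=3: δ = [4.578e-05, 9.155e-05, 1.373e-04, 3.662e-04]  ψ = [0, 3, 0, 3]  (obs o_3=2)
t=4: δ = [1.144e-05, 1.144e-05, 5.722e-06, 9.155e-05]  ψ = [3, 3, 3, 3]  (obs o_4=1)
backtrack: best end state = 3; path = [3, 3, 3, 3, 3]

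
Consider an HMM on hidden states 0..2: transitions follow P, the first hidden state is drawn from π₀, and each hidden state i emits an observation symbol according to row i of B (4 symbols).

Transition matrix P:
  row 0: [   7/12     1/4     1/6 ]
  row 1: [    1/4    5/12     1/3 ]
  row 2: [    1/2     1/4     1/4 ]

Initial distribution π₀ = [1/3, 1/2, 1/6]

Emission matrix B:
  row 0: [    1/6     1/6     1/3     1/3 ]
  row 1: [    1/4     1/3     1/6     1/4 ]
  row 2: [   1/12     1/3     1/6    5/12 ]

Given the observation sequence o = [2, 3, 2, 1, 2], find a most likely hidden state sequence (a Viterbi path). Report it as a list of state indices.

path = [0, 0, 0, 0, 0]

t=0: δ = [1.111e-01, 8.333e-02, 2.778e-02]  (obs o_0=2)
t=1: δ = [2.160e-02, 8.681e-03, 1.157e-02]  ψ = [0, 1, 1]  (obs o_1=3)
t=2: δ = [4.201e-03, 9.002e-04, 6.001e-04]  ψ = [0, 0, 0]  (obs o_2=2)
t=3: δ = [4.084e-04, 3.501e-04, 2.334e-04]  ψ = [0, 0, 0]  (obs o_3=1)
t=4: δ = [7.942e-05, 2.431e-05, 1.945e-05]  ψ = [0, 1, 1]  (obs o_4=2)
backtrack: best end state = 0; path = [0, 0, 0, 0, 0]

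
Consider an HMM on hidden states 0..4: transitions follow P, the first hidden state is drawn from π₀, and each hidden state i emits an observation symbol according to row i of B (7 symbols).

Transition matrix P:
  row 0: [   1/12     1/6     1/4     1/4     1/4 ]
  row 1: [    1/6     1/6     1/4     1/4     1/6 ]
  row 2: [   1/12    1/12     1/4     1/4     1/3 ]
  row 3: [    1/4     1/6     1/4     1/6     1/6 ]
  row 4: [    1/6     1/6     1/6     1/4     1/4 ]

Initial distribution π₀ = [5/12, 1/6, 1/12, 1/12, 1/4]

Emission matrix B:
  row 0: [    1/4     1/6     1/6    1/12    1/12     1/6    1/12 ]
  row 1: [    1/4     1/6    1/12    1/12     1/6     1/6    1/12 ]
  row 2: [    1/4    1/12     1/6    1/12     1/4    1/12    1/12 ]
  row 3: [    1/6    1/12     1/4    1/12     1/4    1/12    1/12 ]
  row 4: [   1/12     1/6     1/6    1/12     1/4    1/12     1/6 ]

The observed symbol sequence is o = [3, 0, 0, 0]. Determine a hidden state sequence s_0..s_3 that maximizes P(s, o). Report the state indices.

path = [0, 2, 2, 2]

t=0: δ = [3.472e-02, 1.389e-02, 6.944e-03, 6.944e-03, 2.083e-02]  (obs o_0=3)
t=1: δ = [8.681e-04, 1.447e-03, 2.170e-03, 1.447e-03, 7.234e-04]  ψ = [4, 0, 0, 0, 0]  (obs o_1=0)
t=2: δ = [9.042e-05, 6.028e-05, 1.356e-04, 9.042e-05, 6.028e-05]  ψ = [3, 1, 2, 2, 2]  (obs o_2=0)
t=3: δ = [5.651e-06, 3.768e-06, 8.477e-06, 5.651e-06, 3.768e-06]  ψ = [3, 0, 2, 2, 2]  (obs o_3=0)
backtrack: best end state = 2; path = [0, 2, 2, 2]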